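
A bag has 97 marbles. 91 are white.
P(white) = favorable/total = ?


P = 91/97 = 0.9381

P = 0.9381


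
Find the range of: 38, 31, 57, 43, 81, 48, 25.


Max = 81, Min = 25
Range = 81 - 25 = 56

Range = 56


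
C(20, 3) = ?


C(20,3) = 20!/(3! × 17!)
= 2432902008176640000/(6 × 355687428096000)
= 1140

C(20,3) = 1140


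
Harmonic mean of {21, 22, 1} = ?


Sum of reciprocals = 1/21 + 1/22 + 1/1 = 1.093074
HM = 3/1.093074 = 2.7446

HM = 2.7446


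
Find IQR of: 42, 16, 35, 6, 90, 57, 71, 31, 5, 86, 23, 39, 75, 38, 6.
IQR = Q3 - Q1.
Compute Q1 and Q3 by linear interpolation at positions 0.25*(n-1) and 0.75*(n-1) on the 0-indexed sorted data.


Sorted: 5, 6, 6, 16, 23, 31, 35, 38, 39, 42, 57, 71, 75, 86, 90
Q1 (25th %ile) = 19.5000
Q3 (75th %ile) = 64.0000
IQR = 64.0000 - 19.5000 = 44.5000

IQR = 44.5000


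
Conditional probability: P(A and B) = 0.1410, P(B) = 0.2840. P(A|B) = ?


P(A|B) = 0.1410/0.2840 = 0.4965

P(A|B) = 0.4965


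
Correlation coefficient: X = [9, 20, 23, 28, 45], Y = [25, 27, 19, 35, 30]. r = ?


Mean X = 25.0000, Mean Y = 27.2000
SD X = 11.781341, SD Y = 5.306600
Cov = 26.400000
r = 26.400000/(11.781341*5.306600) = 0.4223

r = 0.4223


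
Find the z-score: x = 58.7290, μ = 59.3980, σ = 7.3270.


z = (58.7290 - 59.3980)/7.3270
= -0.6690/7.3270
= -0.0913

z = -0.0913


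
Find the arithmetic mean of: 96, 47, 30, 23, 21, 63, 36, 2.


Sum = 96 + 47 + 30 + 23 + 21 + 63 + 36 + 2 = 318
n = 8
Mean = 318/8 = 39.7500

Mean = 39.7500


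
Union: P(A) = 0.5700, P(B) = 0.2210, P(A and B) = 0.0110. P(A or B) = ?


P(A∪B) = 0.5700 + 0.2210 - 0.0110
= 0.7910 - 0.0110
= 0.7800

P(A∪B) = 0.7800


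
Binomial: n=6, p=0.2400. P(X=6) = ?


C(6,6) = 1
p^6 = 0.000191
(1-p)^0 = 1.000000
P = 1 * 0.000191 * 1.000000 = 0.0002

P(X=6) = 0.0002


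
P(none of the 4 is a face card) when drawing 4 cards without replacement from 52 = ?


P(no face cards) = (40/52) × (39/51) × (38/50) × (37/49)
= 0.3376

P = 0.3376


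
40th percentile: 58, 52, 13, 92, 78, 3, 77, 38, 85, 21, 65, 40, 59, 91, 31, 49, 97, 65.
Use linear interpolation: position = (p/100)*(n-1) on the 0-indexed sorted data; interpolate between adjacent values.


Sorted: 3, 13, 21, 31, 38, 40, 49, 52, 58, 59, 65, 65, 77, 78, 85, 91, 92, 97
n = 18
Index = 40/100 * 17 = 6.8000
Lower = data[6] = 49, Upper = data[7] = 52
P40 = 49 + 0.8000*(3) = 51.4000

P40 = 51.4000


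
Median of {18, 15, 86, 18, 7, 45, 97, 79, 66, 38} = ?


Sorted: 7, 15, 18, 18, 38, 45, 66, 79, 86, 97
n = 10 (even)
Middle values: 38 and 45
Median = (38+45)/2 = 41.5000

Median = 41.5000


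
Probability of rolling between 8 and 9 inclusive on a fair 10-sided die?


Favorable outcomes (8 ≤ roll ≤ 9): 2
Total outcomes = 10
P = 2/10 = 0.2000

P = 0.2000


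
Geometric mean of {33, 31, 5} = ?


Product = 33 × 31 × 5 = 5115
GM = 5115^(1/3) = 17.2299

GM = 17.2299


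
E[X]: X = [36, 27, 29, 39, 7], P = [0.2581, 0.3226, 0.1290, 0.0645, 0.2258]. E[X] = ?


E[X] = 36*0.2581 + 27*0.3226 + 29*0.1290 + 39*0.0645 + 7*0.2258
= 9.2916 + 8.7102 + 3.7410 + 2.5155 + 1.5806
= 25.8389

E[X] = 25.8389


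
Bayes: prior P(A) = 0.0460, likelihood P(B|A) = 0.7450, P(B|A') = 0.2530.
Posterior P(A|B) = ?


P(B) = P(B|A)*P(A) + P(B|A')*P(A')
= 0.7450*0.0460 + 0.2530*0.9540
= 0.034270 + 0.241362 = 0.275632
P(A|B) = 0.034270/0.275632 = 0.1243

P(A|B) = 0.1243


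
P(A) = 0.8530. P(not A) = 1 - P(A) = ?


P(not A) = 1 - 0.8530 = 0.1470

P(not A) = 0.1470


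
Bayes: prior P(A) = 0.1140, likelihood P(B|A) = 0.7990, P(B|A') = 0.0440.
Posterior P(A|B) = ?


P(B) = P(B|A)*P(A) + P(B|A')*P(A')
= 0.7990*0.1140 + 0.0440*0.8860
= 0.091086 + 0.038984 = 0.130070
P(A|B) = 0.091086/0.130070 = 0.7003

P(A|B) = 0.7003


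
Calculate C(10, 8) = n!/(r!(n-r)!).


C(10,8) = 10!/(8! × 2!)
= 3628800/(40320 × 2)
= 45

C(10,8) = 45


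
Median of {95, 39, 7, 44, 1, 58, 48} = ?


Sorted: 1, 7, 39, 44, 48, 58, 95
n = 7 (odd)
Middle value = 44

Median = 44


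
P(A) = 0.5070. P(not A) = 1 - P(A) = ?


P(not A) = 1 - 0.5070 = 0.4930

P(not A) = 0.4930


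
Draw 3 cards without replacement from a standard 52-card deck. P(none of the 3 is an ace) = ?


P(no aces) = (48/52) × (47/51) × (46/50)
= 0.7826

P = 0.7826


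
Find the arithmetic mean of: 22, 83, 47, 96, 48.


Sum = 22 + 83 + 47 + 96 + 48 = 296
n = 5
Mean = 296/5 = 59.2000

Mean = 59.2000


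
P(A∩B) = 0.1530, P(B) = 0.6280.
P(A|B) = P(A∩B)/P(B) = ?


P(A|B) = 0.1530/0.6280 = 0.2436

P(A|B) = 0.2436


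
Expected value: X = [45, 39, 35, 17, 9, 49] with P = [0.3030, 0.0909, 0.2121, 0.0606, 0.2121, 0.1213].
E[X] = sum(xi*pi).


E[X] = 45*0.3030 + 39*0.0909 + 35*0.2121 + 17*0.0606 + 9*0.2121 + 49*0.1213
= 13.6350 + 3.5451 + 7.4235 + 1.0302 + 1.9089 + 5.9437
= 33.4864

E[X] = 33.4864


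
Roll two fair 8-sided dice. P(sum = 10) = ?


Total outcomes = 8×8 = 64
Favorable (sum = 10): 7
P = 7/64 = 0.1094

P = 0.1094


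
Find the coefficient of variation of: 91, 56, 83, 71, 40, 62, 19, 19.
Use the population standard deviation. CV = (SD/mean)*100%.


Mean = 55.1250
SD = 25.5021
CV = (25.5021/55.1250)*100 = 46.2624%

CV = 46.2624%


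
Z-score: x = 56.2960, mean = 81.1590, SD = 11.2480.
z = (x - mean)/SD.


z = (56.2960 - 81.1590)/11.2480
= -24.8630/11.2480
= -2.2104

z = -2.2104


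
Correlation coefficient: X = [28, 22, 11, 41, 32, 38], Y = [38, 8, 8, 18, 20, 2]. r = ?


Mean X = 28.6667, Mean Y = 15.6667
SD X = 10.060926, SD Y = 11.742610
Cov = 14.555556
r = 14.555556/(10.060926*11.742610) = 0.1232

r = 0.1232


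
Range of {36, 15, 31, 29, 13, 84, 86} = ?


Max = 86, Min = 13
Range = 86 - 13 = 73

Range = 73


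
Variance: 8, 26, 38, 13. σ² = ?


Mean = 21.2500
Squared deviations: 175.5625, 22.5625, 280.5625, 68.0625
Sum = 546.7500
Variance = 546.7500/4 = 136.6875

Variance = 136.6875


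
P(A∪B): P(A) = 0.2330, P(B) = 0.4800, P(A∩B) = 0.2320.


P(A∪B) = 0.2330 + 0.4800 - 0.2320
= 0.7130 - 0.2320
= 0.4810

P(A∪B) = 0.4810


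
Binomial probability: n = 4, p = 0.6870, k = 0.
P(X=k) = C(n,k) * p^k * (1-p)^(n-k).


C(4,0) = 1
p^0 = 1.000000
(1-p)^4 = 0.009598
P = 1 * 1.000000 * 0.009598 = 0.0096

P(X=0) = 0.0096


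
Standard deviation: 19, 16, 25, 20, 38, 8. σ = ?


Mean = 21.0000
Variance = 84.0000
SD = sqrt(84.0000) = 9.1652

SD = 9.1652


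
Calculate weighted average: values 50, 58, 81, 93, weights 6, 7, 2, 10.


Numerator = 50*6 + 58*7 + 81*2 + 93*10 = 1798
Denominator = 6 + 7 + 2 + 10 = 25
WM = 1798/25 = 71.9200

WM = 71.9200


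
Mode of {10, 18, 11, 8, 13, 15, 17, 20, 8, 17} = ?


Frequencies: 8:2, 10:1, 11:1, 13:1, 15:1, 17:2, 18:1, 20:1
Max frequency = 2
Mode = 8, 17

Mode = 8, 17


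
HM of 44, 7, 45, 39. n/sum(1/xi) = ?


Sum of reciprocals = 1/44 + 1/7 + 1/45 + 1/39 = 0.213448
HM = 4/0.213448 = 18.7400

HM = 18.7400


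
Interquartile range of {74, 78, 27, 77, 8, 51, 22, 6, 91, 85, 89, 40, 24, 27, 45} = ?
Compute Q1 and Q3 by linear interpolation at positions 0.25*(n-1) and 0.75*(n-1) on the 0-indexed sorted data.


Sorted: 6, 8, 22, 24, 27, 27, 40, 45, 51, 74, 77, 78, 85, 89, 91
Q1 (25th %ile) = 25.5000
Q3 (75th %ile) = 77.5000
IQR = 77.5000 - 25.5000 = 52.0000

IQR = 52.0000


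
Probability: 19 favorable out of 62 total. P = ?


P = 19/62 = 0.3065

P = 0.3065


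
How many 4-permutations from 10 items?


P(10,4) = 10!/6!
= 3628800/720
= 5040

P(10,4) = 5040


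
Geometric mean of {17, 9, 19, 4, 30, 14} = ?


Product = 17 × 9 × 19 × 4 × 30 × 14 = 4883760
GM = 4883760^(1/6) = 13.0254

GM = 13.0254


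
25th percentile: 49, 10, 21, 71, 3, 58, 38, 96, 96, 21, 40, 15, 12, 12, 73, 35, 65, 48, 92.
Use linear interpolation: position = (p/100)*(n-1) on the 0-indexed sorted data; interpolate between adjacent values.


Sorted: 3, 10, 12, 12, 15, 21, 21, 35, 38, 40, 48, 49, 58, 65, 71, 73, 92, 96, 96
n = 19
Index = 25/100 * 18 = 4.5000
Lower = data[4] = 15, Upper = data[5] = 21
P25 = 15 + 0.5000*(6) = 18.0000

P25 = 18.0000


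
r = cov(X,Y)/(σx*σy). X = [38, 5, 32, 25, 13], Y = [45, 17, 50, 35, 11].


Mean X = 22.6000, Mean Y = 31.6000
SD X = 12.109500, SD Y = 15.278743
Cov = 168.440000
r = 168.440000/(12.109500*15.278743) = 0.9104

r = 0.9104


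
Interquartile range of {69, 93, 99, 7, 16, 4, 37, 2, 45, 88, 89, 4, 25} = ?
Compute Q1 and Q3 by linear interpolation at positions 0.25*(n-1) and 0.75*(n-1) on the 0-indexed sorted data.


Sorted: 2, 4, 4, 7, 16, 25, 37, 45, 69, 88, 89, 93, 99
Q1 (25th %ile) = 7.0000
Q3 (75th %ile) = 88.0000
IQR = 88.0000 - 7.0000 = 81.0000

IQR = 81.0000


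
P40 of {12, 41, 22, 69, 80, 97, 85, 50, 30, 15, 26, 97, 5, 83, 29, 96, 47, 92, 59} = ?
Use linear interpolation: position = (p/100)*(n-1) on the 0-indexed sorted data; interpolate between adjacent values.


Sorted: 5, 12, 15, 22, 26, 29, 30, 41, 47, 50, 59, 69, 80, 83, 85, 92, 96, 97, 97
n = 19
Index = 40/100 * 18 = 7.2000
Lower = data[7] = 41, Upper = data[8] = 47
P40 = 41 + 0.2000*(6) = 42.2000

P40 = 42.2000


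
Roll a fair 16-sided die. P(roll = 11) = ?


Favorable outcomes (roll = 11): 1
Total outcomes = 16
P = 1/16 = 0.0625

P = 0.0625


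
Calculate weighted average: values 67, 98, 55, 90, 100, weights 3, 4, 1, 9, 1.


Numerator = 67*3 + 98*4 + 55*1 + 90*9 + 100*1 = 1558
Denominator = 3 + 4 + 1 + 9 + 1 = 18
WM = 1558/18 = 86.5556

WM = 86.5556


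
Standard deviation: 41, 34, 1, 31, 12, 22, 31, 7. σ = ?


Mean = 22.3750
Variance = 178.9844
SD = sqrt(178.9844) = 13.3785

SD = 13.3785


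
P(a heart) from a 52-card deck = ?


13 hearts in 52 cards
P = 13/52 = 0.2500

P = 0.2500


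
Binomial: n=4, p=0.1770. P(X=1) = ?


C(4,1) = 4
p^1 = 0.177000
(1-p)^3 = 0.557442
P = 4 * 0.177000 * 0.557442 = 0.3947

P(X=1) = 0.3947


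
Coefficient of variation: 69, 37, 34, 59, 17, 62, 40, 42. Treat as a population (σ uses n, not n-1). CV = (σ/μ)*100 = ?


Mean = 45.0000
SD = 16.0624
CV = (16.0624/45.0000)*100 = 35.6942%

CV = 35.6942%


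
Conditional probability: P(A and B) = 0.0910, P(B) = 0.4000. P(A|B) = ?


P(A|B) = 0.0910/0.4000 = 0.2275

P(A|B) = 0.2275


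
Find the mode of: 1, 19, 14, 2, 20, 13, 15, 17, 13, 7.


Frequencies: 1:1, 2:1, 7:1, 13:2, 14:1, 15:1, 17:1, 19:1, 20:1
Max frequency = 2
Mode = 13

Mode = 13


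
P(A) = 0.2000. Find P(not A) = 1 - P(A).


P(not A) = 1 - 0.2000 = 0.8000

P(not A) = 0.8000


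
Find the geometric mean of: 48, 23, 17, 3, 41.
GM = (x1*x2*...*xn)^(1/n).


Product = 48 × 23 × 17 × 3 × 41 = 2308464
GM = 2308464^(1/5) = 18.7355

GM = 18.7355


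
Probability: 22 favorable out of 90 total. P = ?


P = 22/90 = 0.2444

P = 0.2444


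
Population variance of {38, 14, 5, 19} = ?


Mean = 19.0000
Squared deviations: 361.0000, 25.0000, 196.0000, 0
Sum = 582.0000
Variance = 582.0000/4 = 145.5000

Variance = 145.5000


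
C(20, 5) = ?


C(20,5) = 20!/(5! × 15!)
= 2432902008176640000/(120 × 1307674368000)
= 15504

C(20,5) = 15504


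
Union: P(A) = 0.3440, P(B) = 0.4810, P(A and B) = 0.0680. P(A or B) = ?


P(A∪B) = 0.3440 + 0.4810 - 0.0680
= 0.8250 - 0.0680
= 0.7570

P(A∪B) = 0.7570


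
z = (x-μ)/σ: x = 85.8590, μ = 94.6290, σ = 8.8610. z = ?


z = (85.8590 - 94.6290)/8.8610
= -8.7700/8.8610
= -0.9897

z = -0.9897


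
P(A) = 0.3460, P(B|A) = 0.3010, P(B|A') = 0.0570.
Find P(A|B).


P(B) = P(B|A)*P(A) + P(B|A')*P(A')
= 0.3010*0.3460 + 0.0570*0.6540
= 0.104146 + 0.037278 = 0.141424
P(A|B) = 0.104146/0.141424 = 0.7364

P(A|B) = 0.7364


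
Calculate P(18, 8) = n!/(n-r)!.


P(18,8) = 18!/10!
= 6402373705728000/3628800
= 1764322560

P(18,8) = 1764322560


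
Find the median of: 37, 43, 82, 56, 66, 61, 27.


Sorted: 27, 37, 43, 56, 61, 66, 82
n = 7 (odd)
Middle value = 56

Median = 56


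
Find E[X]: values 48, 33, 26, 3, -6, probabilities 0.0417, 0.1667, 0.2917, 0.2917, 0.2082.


E[X] = 48*0.0417 + 33*0.1667 + 26*0.2917 + 3*0.2917 - 6*0.2082
= 2.0016 + 5.5011 + 7.5842 + 0.8751 - 1.2492
= 14.7128

E[X] = 14.7128


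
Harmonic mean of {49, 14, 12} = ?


Sum of reciprocals = 1/49 + 1/14 + 1/12 = 0.175170
HM = 3/0.175170 = 17.1262

HM = 17.1262


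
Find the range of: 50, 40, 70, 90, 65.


Max = 90, Min = 40
Range = 90 - 40 = 50

Range = 50


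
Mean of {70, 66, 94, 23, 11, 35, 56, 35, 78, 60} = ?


Sum = 70 + 66 + 94 + 23 + 11 + 35 + 56 + 35 + 78 + 60 = 528
n = 10
Mean = 528/10 = 52.8000

Mean = 52.8000


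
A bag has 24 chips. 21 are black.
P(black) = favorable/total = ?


P = 21/24 = 0.8750

P = 0.8750


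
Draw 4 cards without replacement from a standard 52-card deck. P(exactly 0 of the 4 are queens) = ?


Hypergeometric: P(X=0) = C(4,0)·C(48,4) / C(52,4)
= 1 × 194580 / 270725
= 194580/270725 = 0.7187

P = 0.7187


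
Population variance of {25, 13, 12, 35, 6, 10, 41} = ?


Mean = 20.2857
Squared deviations: 22.2245, 53.0816, 68.6531, 216.5102, 204.0816, 105.7959, 429.0816
Sum = 1099.4286
Variance = 1099.4286/7 = 157.0612

Variance = 157.0612


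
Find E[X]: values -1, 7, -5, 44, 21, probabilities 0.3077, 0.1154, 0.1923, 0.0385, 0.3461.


E[X] = -1*0.3077 + 7*0.1154 - 5*0.1923 + 44*0.0385 + 21*0.3461
= -0.3077 + 0.8078 - 0.9615 + 1.6940 + 7.2681
= 8.5007

E[X] = 8.5007


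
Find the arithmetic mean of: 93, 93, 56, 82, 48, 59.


Sum = 93 + 93 + 56 + 82 + 48 + 59 = 431
n = 6
Mean = 431/6 = 71.8333

Mean = 71.8333


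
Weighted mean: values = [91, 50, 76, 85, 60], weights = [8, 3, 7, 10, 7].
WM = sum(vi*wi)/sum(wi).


Numerator = 91*8 + 50*3 + 76*7 + 85*10 + 60*7 = 2680
Denominator = 8 + 3 + 7 + 10 + 7 = 35
WM = 2680/35 = 76.5714

WM = 76.5714


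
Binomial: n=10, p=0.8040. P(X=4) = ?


C(10,4) = 210
p^4 = 0.417854
(1-p)^6 = 5.669391e-05
P = 210 * 0.417854 * 5.669391e-05 = 0.0050

P(X=4) = 0.0050


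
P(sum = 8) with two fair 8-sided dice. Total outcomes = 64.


Total outcomes = 8×8 = 64
Favorable (sum = 8): 7
P = 7/64 = 0.1094

P = 0.1094


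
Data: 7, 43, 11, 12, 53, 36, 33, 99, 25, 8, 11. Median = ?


Sorted: 7, 8, 11, 11, 12, 25, 33, 36, 43, 53, 99
n = 11 (odd)
Middle value = 25

Median = 25


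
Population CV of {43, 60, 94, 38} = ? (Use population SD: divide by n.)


Mean = 58.7500
SD = 21.9246
CV = (21.9246/58.7500)*100 = 37.3184%

CV = 37.3184%


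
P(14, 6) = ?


P(14,6) = 14!/8!
= 87178291200/40320
= 2162160

P(14,6) = 2162160


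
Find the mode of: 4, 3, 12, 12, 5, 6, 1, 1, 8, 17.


Frequencies: 1:2, 3:1, 4:1, 5:1, 6:1, 8:1, 12:2, 17:1
Max frequency = 2
Mode = 1, 12

Mode = 1, 12


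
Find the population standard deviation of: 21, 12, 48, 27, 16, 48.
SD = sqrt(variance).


Mean = 28.6667
Variance = 207.8889
SD = sqrt(207.8889) = 14.4184

SD = 14.4184


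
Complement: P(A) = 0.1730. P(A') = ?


P(not A) = 1 - 0.1730 = 0.8270

P(not A) = 0.8270


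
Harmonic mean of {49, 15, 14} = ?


Sum of reciprocals = 1/49 + 1/15 + 1/14 = 0.158503
HM = 3/0.158503 = 18.9270

HM = 18.9270


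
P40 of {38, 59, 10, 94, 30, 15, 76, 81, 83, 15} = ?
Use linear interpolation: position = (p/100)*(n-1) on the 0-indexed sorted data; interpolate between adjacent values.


Sorted: 10, 15, 15, 30, 38, 59, 76, 81, 83, 94
n = 10
Index = 40/100 * 9 = 3.6000
Lower = data[3] = 30, Upper = data[4] = 38
P40 = 30 + 0.6000*(8) = 34.8000

P40 = 34.8000


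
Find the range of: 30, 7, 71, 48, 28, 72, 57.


Max = 72, Min = 7
Range = 72 - 7 = 65

Range = 65


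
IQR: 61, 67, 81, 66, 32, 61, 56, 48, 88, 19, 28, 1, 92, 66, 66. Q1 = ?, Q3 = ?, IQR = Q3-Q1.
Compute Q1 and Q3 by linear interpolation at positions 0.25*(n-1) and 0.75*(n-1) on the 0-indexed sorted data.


Sorted: 1, 19, 28, 32, 48, 56, 61, 61, 66, 66, 66, 67, 81, 88, 92
Q1 (25th %ile) = 40.0000
Q3 (75th %ile) = 66.5000
IQR = 66.5000 - 40.0000 = 26.5000

IQR = 26.5000


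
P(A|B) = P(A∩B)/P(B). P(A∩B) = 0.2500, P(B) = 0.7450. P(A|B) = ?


P(A|B) = 0.2500/0.7450 = 0.3356

P(A|B) = 0.3356


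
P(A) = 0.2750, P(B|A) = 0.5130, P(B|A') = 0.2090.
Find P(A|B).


P(B) = P(B|A)*P(A) + P(B|A')*P(A')
= 0.5130*0.2750 + 0.2090*0.7250
= 0.141075 + 0.151525 = 0.292600
P(A|B) = 0.141075/0.292600 = 0.4821

P(A|B) = 0.4821


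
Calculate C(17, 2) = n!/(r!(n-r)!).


C(17,2) = 17!/(2! × 15!)
= 355687428096000/(2 × 1307674368000)
= 136

C(17,2) = 136


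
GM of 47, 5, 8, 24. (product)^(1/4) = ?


Product = 47 × 5 × 8 × 24 = 45120
GM = 45120^(1/4) = 14.5745

GM = 14.5745


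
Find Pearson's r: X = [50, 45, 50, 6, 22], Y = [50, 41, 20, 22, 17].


Mean X = 34.6000, Mean Y = 30.0000
SD X = 17.658992, SD Y = 13.069047
Cov = 132.200000
r = 132.200000/(17.658992*13.069047) = 0.5728

r = 0.5728


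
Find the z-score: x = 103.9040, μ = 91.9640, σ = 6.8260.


z = (103.9040 - 91.9640)/6.8260
= 11.9400/6.8260
= 1.7492

z = 1.7492


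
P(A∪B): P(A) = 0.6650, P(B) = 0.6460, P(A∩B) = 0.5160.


P(A∪B) = 0.6650 + 0.6460 - 0.5160
= 1.3110 - 0.5160
= 0.7950

P(A∪B) = 0.7950


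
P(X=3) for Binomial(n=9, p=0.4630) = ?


C(9,3) = 84
p^3 = 0.099253
(1-p)^6 = 0.023980
P = 84 * 0.099253 * 0.023980 = 0.1999

P(X=3) = 0.1999


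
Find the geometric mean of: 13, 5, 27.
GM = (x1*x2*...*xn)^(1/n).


Product = 13 × 5 × 27 = 1755
GM = 1755^(1/3) = 12.0622

GM = 12.0622


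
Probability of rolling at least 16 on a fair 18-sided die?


Favorable outcomes (roll ≥ 16): 3
Total outcomes = 18
P = 3/18 = 0.1667

P = 0.1667


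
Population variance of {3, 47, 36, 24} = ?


Mean = 27.5000
Squared deviations: 600.2500, 380.2500, 72.2500, 12.2500
Sum = 1065.0000
Variance = 1065.0000/4 = 266.2500

Variance = 266.2500


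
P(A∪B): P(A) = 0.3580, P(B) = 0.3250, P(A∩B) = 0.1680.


P(A∪B) = 0.3580 + 0.3250 - 0.1680
= 0.6830 - 0.1680
= 0.5150

P(A∪B) = 0.5150


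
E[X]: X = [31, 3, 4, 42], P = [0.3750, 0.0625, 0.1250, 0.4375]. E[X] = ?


E[X] = 31*0.3750 + 3*0.0625 + 4*0.1250 + 42*0.4375
= 11.6250 + 0.1875 + 0.5000 + 18.3750
= 30.6875

E[X] = 30.6875


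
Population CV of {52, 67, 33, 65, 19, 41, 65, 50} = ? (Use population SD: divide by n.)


Mean = 49.0000
SD = 16.0702
CV = (16.0702/49.0000)*100 = 32.7962%

CV = 32.7962%


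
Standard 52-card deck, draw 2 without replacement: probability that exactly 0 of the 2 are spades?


Hypergeometric: P(X=0) = C(13,0)·C(39,2) / C(52,2)
= 1 × 741 / 1326
= 741/1326 = 0.5588

P = 0.5588


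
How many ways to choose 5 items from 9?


C(9,5) = 9!/(5! × 4!)
= 362880/(120 × 24)
= 126

C(9,5) = 126


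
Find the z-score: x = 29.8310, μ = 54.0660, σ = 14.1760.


z = (29.8310 - 54.0660)/14.1760
= -24.2350/14.1760
= -1.7096

z = -1.7096


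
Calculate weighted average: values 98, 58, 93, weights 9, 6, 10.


Numerator = 98*9 + 58*6 + 93*10 = 2160
Denominator = 9 + 6 + 10 = 25
WM = 2160/25 = 86.4000

WM = 86.4000


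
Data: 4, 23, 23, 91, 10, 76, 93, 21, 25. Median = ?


Sorted: 4, 10, 21, 23, 23, 25, 76, 91, 93
n = 9 (odd)
Middle value = 23

Median = 23


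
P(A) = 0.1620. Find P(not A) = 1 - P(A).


P(not A) = 1 - 0.1620 = 0.8380

P(not A) = 0.8380


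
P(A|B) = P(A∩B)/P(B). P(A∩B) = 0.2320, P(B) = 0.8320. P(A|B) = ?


P(A|B) = 0.2320/0.8320 = 0.2788

P(A|B) = 0.2788


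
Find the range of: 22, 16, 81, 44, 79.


Max = 81, Min = 16
Range = 81 - 16 = 65

Range = 65


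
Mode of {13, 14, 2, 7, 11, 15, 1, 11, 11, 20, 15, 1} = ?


Frequencies: 1:2, 2:1, 7:1, 11:3, 13:1, 14:1, 15:2, 20:1
Max frequency = 3
Mode = 11

Mode = 11


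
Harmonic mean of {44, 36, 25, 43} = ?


Sum of reciprocals = 1/44 + 1/36 + 1/25 + 1/43 = 0.113761
HM = 4/0.113761 = 35.1615

HM = 35.1615


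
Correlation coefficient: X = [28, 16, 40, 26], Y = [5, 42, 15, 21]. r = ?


Mean X = 27.5000, Mean Y = 20.7500
SD X = 8.529361, SD Y = 13.534678
Cov = -81.125000
r = -81.125000/(8.529361*13.534678) = -0.7027

r = -0.7027


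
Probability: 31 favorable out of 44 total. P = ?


P = 31/44 = 0.7045

P = 0.7045


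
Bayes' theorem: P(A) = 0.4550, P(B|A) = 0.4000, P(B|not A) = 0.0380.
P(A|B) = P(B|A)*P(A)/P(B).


P(B) = P(B|A)*P(A) + P(B|A')*P(A')
= 0.4000*0.4550 + 0.0380*0.5450
= 0.182000 + 0.020710 = 0.202710
P(A|B) = 0.182000/0.202710 = 0.8978

P(A|B) = 0.8978


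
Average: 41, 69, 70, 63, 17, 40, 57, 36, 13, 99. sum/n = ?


Sum = 41 + 69 + 70 + 63 + 17 + 40 + 57 + 36 + 13 + 99 = 505
n = 10
Mean = 505/10 = 50.5000

Mean = 50.5000


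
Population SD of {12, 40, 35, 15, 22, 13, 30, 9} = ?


Mean = 22.0000
Variance = 119.5000
SD = sqrt(119.5000) = 10.9316

SD = 10.9316


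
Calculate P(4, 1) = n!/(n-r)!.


P(4,1) = 4!/3!
= 24/6
= 4

P(4,1) = 4


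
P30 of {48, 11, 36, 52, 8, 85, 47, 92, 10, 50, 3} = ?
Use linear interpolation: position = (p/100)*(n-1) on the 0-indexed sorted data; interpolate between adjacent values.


Sorted: 3, 8, 10, 11, 36, 47, 48, 50, 52, 85, 92
n = 11
Index = 30/100 * 10 = 3.0000
Lower = data[3] = 11, Upper = data[4] = 36
P30 = 11 + 0*(25) = 11.0000

P30 = 11.0000


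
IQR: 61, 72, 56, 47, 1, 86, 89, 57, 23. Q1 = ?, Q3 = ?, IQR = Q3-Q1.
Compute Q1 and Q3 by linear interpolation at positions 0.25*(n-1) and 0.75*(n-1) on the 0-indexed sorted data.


Sorted: 1, 23, 47, 56, 57, 61, 72, 86, 89
Q1 (25th %ile) = 47.0000
Q3 (75th %ile) = 72.0000
IQR = 72.0000 - 47.0000 = 25.0000

IQR = 25.0000


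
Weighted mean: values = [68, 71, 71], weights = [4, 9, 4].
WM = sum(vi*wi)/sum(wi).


Numerator = 68*4 + 71*9 + 71*4 = 1195
Denominator = 4 + 9 + 4 = 17
WM = 1195/17 = 70.2941

WM = 70.2941


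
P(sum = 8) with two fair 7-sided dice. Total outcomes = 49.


Total outcomes = 7×7 = 49
Favorable (sum = 8): 7
P = 7/49 = 0.1429

P = 0.1429


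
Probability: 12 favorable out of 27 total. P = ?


P = 12/27 = 0.4444

P = 0.4444


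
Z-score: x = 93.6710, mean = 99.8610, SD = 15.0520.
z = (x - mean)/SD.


z = (93.6710 - 99.8610)/15.0520
= -6.1900/15.0520
= -0.4112

z = -0.4112


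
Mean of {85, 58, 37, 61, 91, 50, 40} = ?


Sum = 85 + 58 + 37 + 61 + 91 + 50 + 40 = 422
n = 7
Mean = 422/7 = 60.2857

Mean = 60.2857


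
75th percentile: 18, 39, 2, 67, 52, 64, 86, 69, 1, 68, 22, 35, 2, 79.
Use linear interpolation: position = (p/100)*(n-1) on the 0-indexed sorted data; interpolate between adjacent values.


Sorted: 1, 2, 2, 18, 22, 35, 39, 52, 64, 67, 68, 69, 79, 86
n = 14
Index = 75/100 * 13 = 9.7500
Lower = data[9] = 67, Upper = data[10] = 68
P75 = 67 + 0.7500*(1) = 67.7500

P75 = 67.7500


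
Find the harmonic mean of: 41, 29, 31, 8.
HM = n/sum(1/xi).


Sum of reciprocals = 1/41 + 1/29 + 1/31 + 1/8 = 0.216131
HM = 4/0.216131 = 18.5073

HM = 18.5073


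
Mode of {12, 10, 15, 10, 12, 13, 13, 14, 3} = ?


Frequencies: 3:1, 10:2, 12:2, 13:2, 14:1, 15:1
Max frequency = 2
Mode = 10, 12, 13

Mode = 10, 12, 13


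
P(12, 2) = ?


P(12,2) = 12!/10!
= 479001600/3628800
= 132

P(12,2) = 132


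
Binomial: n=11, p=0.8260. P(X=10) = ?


C(11,10) = 11
p^10 = 0.147843
(1-p)^1 = 0.174000
P = 11 * 0.147843 * 0.174000 = 0.2830

P(X=10) = 0.2830


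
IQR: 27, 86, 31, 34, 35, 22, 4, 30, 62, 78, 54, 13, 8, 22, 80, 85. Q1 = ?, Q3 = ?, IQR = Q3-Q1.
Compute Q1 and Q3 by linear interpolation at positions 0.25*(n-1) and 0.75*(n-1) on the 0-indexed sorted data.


Sorted: 4, 8, 13, 22, 22, 27, 30, 31, 34, 35, 54, 62, 78, 80, 85, 86
Q1 (25th %ile) = 22.0000
Q3 (75th %ile) = 66.0000
IQR = 66.0000 - 22.0000 = 44.0000

IQR = 44.0000


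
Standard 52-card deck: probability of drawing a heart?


13 hearts in 52 cards
P = 13/52 = 0.2500

P = 0.2500


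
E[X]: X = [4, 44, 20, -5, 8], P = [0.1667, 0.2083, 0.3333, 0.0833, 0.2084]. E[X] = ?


E[X] = 4*0.1667 + 44*0.2083 + 20*0.3333 - 5*0.0833 + 8*0.2084
= 0.6668 + 9.1652 + 6.6660 - 0.4165 + 1.6672
= 17.7487

E[X] = 17.7487


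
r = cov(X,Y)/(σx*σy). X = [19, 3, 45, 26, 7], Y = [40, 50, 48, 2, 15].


Mean X = 20.0000, Mean Y = 31.0000
SD X = 14.966630, SD Y = 19.120669
Cov = 25.400000
r = 25.400000/(14.966630*19.120669) = 0.0888

r = 0.0888


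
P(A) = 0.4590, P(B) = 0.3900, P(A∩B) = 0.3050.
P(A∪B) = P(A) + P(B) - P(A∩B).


P(A∪B) = 0.4590 + 0.3900 - 0.3050
= 0.8490 - 0.3050
= 0.5440

P(A∪B) = 0.5440


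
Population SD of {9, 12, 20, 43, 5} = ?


Mean = 17.8000
Variance = 182.9600
SD = sqrt(182.9600) = 13.5263

SD = 13.5263


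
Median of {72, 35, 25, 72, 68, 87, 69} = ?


Sorted: 25, 35, 68, 69, 72, 72, 87
n = 7 (odd)
Middle value = 69

Median = 69


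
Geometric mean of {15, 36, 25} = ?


Product = 15 × 36 × 25 = 13500
GM = 13500^(1/3) = 23.8110

GM = 23.8110


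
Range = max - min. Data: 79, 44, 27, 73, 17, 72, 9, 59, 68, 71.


Max = 79, Min = 9
Range = 79 - 9 = 70

Range = 70


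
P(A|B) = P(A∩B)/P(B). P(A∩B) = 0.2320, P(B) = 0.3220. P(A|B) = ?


P(A|B) = 0.2320/0.3220 = 0.7205

P(A|B) = 0.7205


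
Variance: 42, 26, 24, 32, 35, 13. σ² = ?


Mean = 28.6667
Squared deviations: 177.7778, 7.1111, 21.7778, 11.1111, 40.1111, 245.4444
Sum = 503.3333
Variance = 503.3333/6 = 83.8889

Variance = 83.8889


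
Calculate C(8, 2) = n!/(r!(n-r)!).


C(8,2) = 8!/(2! × 6!)
= 40320/(2 × 720)
= 28

C(8,2) = 28


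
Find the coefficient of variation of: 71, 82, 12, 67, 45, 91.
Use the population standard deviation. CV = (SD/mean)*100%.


Mean = 61.3333
SD = 26.2467
CV = (26.2467/61.3333)*100 = 42.7935%

CV = 42.7935%


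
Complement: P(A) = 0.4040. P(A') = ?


P(not A) = 1 - 0.4040 = 0.5960

P(not A) = 0.5960


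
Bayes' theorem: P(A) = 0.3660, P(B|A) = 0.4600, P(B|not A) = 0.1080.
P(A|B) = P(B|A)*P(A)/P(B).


P(B) = P(B|A)*P(A) + P(B|A')*P(A')
= 0.4600*0.3660 + 0.1080*0.6340
= 0.168360 + 0.068472 = 0.236832
P(A|B) = 0.168360/0.236832 = 0.7109

P(A|B) = 0.7109


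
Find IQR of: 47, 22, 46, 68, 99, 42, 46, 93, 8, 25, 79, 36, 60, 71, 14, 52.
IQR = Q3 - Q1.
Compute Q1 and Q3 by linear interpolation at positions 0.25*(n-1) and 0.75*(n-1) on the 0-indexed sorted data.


Sorted: 8, 14, 22, 25, 36, 42, 46, 46, 47, 52, 60, 68, 71, 79, 93, 99
Q1 (25th %ile) = 33.2500
Q3 (75th %ile) = 68.7500
IQR = 68.7500 - 33.2500 = 35.5000

IQR = 35.5000


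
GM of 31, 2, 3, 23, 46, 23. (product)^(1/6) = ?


Product = 31 × 2 × 3 × 23 × 46 × 23 = 4526124
GM = 4526124^(1/6) = 12.8614

GM = 12.8614


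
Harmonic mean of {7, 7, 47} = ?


Sum of reciprocals = 1/7 + 1/7 + 1/47 = 0.306991
HM = 3/0.306991 = 9.7723

HM = 9.7723


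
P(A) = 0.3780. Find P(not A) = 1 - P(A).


P(not A) = 1 - 0.3780 = 0.6220

P(not A) = 0.6220


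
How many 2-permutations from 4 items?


P(4,2) = 4!/2!
= 24/2
= 12

P(4,2) = 12


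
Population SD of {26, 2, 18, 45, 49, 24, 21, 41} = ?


Mean = 28.2500
Variance = 217.9375
SD = sqrt(217.9375) = 14.7627

SD = 14.7627


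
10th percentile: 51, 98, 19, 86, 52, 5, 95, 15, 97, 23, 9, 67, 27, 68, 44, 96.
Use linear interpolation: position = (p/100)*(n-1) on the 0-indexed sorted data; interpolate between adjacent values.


Sorted: 5, 9, 15, 19, 23, 27, 44, 51, 52, 67, 68, 86, 95, 96, 97, 98
n = 16
Index = 10/100 * 15 = 1.5000
Lower = data[1] = 9, Upper = data[2] = 15
P10 = 9 + 0.5000*(6) = 12.0000

P10 = 12.0000


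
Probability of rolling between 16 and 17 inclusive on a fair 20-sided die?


Favorable outcomes (16 ≤ roll ≤ 17): 2
Total outcomes = 20
P = 2/20 = 0.1000

P = 0.1000


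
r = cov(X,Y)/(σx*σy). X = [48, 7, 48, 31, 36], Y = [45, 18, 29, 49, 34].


Mean X = 34.0000, Mean Y = 35.0000
SD X = 15.059880, SD Y = 11.153475
Cov = 94.200000
r = 94.200000/(15.059880*11.153475) = 0.5608

r = 0.5608


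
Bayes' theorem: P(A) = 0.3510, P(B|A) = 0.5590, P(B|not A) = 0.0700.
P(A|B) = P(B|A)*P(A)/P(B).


P(B) = P(B|A)*P(A) + P(B|A')*P(A')
= 0.5590*0.3510 + 0.0700*0.6490
= 0.196209 + 0.045430 = 0.241639
P(A|B) = 0.196209/0.241639 = 0.8120

P(A|B) = 0.8120


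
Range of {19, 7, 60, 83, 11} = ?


Max = 83, Min = 7
Range = 83 - 7 = 76

Range = 76


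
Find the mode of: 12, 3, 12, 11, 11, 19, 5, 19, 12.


Frequencies: 3:1, 5:1, 11:2, 12:3, 19:2
Max frequency = 3
Mode = 12

Mode = 12


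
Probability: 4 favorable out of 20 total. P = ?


P = 4/20 = 0.2000

P = 0.2000


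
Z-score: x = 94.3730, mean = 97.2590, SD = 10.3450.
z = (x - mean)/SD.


z = (94.3730 - 97.2590)/10.3450
= -2.8860/10.3450
= -0.2790

z = -0.2790


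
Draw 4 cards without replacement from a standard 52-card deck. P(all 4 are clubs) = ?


P(all clubs) = (13/52) × (12/51) × (11/50) × (10/49)
= 0.0026

P = 0.0026


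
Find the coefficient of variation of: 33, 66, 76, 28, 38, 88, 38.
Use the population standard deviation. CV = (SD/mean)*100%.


Mean = 52.4286
SD = 22.0250
CV = (22.0250/52.4286)*100 = 42.0096%

CV = 42.0096%


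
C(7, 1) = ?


C(7,1) = 7!/(1! × 6!)
= 5040/(1 × 720)
= 7

C(7,1) = 7


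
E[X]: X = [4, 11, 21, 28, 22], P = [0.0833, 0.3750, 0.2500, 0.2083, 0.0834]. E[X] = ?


E[X] = 4*0.0833 + 11*0.3750 + 21*0.2500 + 28*0.2083 + 22*0.0834
= 0.3332 + 4.1250 + 5.2500 + 5.8324 + 1.8348
= 17.3754

E[X] = 17.3754


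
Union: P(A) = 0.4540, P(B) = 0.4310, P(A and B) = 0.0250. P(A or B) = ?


P(A∪B) = 0.4540 + 0.4310 - 0.0250
= 0.8850 - 0.0250
= 0.8600

P(A∪B) = 0.8600


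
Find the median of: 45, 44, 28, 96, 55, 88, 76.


Sorted: 28, 44, 45, 55, 76, 88, 96
n = 7 (odd)
Middle value = 55

Median = 55


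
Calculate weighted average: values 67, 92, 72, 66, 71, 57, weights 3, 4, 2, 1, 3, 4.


Numerator = 67*3 + 92*4 + 72*2 + 66*1 + 71*3 + 57*4 = 1220
Denominator = 3 + 4 + 2 + 1 + 3 + 4 = 17
WM = 1220/17 = 71.7647

WM = 71.7647


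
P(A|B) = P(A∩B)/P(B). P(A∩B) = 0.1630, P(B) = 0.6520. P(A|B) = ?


P(A|B) = 0.1630/0.6520 = 0.2500

P(A|B) = 0.2500


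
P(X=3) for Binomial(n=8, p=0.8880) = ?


C(8,3) = 56
p^3 = 0.700227
(1-p)^5 = 1.762342e-05
P = 56 * 0.700227 * 1.762342e-05 = 0.0007

P(X=3) = 0.0007


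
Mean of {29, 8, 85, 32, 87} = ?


Sum = 29 + 8 + 85 + 32 + 87 = 241
n = 5
Mean = 241/5 = 48.2000

Mean = 48.2000


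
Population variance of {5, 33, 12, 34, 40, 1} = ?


Mean = 20.8333
Squared deviations: 250.6944, 148.0278, 78.0278, 173.3611, 367.3611, 393.3611
Sum = 1410.8333
Variance = 1410.8333/6 = 235.1389

Variance = 235.1389


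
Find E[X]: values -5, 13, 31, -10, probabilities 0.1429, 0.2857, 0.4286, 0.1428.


E[X] = -5*0.1429 + 13*0.2857 + 31*0.4286 - 10*0.1428
= -0.7145 + 3.7141 + 13.2866 - 1.4280
= 14.8582

E[X] = 14.8582


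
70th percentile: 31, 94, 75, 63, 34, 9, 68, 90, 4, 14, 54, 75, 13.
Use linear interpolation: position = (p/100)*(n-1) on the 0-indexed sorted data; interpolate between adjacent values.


Sorted: 4, 9, 13, 14, 31, 34, 54, 63, 68, 75, 75, 90, 94
n = 13
Index = 70/100 * 12 = 8.4000
Lower = data[8] = 68, Upper = data[9] = 75
P70 = 68 + 0.4000*(7) = 70.8000

P70 = 70.8000


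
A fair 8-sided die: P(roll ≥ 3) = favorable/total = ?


Favorable outcomes (roll ≥ 3): 6
Total outcomes = 8
P = 6/8 = 0.7500

P = 0.7500


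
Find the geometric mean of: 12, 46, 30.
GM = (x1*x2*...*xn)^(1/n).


Product = 12 × 46 × 30 = 16560
GM = 16560^(1/3) = 25.4890

GM = 25.4890


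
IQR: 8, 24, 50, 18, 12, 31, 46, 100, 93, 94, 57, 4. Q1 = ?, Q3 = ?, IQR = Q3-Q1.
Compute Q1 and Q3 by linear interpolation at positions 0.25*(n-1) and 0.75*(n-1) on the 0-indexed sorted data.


Sorted: 4, 8, 12, 18, 24, 31, 46, 50, 57, 93, 94, 100
Q1 (25th %ile) = 16.5000
Q3 (75th %ile) = 66.0000
IQR = 66.0000 - 16.5000 = 49.5000

IQR = 49.5000


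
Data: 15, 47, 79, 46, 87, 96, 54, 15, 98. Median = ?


Sorted: 15, 15, 46, 47, 54, 79, 87, 96, 98
n = 9 (odd)
Middle value = 54

Median = 54


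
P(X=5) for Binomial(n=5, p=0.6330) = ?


C(5,5) = 1
p^5 = 0.101629
(1-p)^0 = 1.000000
P = 1 * 0.101629 * 1.000000 = 0.1016

P(X=5) = 0.1016


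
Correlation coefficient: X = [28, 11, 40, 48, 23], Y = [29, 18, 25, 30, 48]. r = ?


Mean X = 30.0000, Mean Y = 30.0000
SD X = 12.946042, SD Y = 9.939819
Cov = 10.800000
r = 10.800000/(12.946042*9.939819) = 0.0839

r = 0.0839


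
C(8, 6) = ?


C(8,6) = 8!/(6! × 2!)
= 40320/(720 × 2)
= 28

C(8,6) = 28


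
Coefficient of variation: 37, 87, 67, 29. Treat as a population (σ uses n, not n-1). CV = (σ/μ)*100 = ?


Mean = 55.0000
SD = 23.2809
CV = (23.2809/55.0000)*100 = 42.3289%

CV = 42.3289%


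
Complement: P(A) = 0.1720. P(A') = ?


P(not A) = 1 - 0.1720 = 0.8280

P(not A) = 0.8280


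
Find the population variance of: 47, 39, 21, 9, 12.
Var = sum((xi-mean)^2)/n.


Mean = 25.6000
Squared deviations: 457.9600, 179.5600, 21.1600, 275.5600, 184.9600
Sum = 1119.2000
Variance = 1119.2000/5 = 223.8400

Variance = 223.8400


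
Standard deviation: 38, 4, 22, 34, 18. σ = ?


Mean = 23.2000
Variance = 146.5600
SD = sqrt(146.5600) = 12.1062

SD = 12.1062


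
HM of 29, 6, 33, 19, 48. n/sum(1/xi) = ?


Sum of reciprocals = 1/29 + 1/6 + 1/33 + 1/19 + 1/48 = 0.304917
HM = 5/0.304917 = 16.3979

HM = 16.3979


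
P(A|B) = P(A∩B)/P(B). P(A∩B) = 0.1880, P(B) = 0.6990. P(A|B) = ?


P(A|B) = 0.1880/0.6990 = 0.2690

P(A|B) = 0.2690


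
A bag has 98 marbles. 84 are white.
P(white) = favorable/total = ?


P = 84/98 = 0.8571

P = 0.8571


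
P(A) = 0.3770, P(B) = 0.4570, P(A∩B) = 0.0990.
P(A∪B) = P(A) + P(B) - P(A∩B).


P(A∪B) = 0.3770 + 0.4570 - 0.0990
= 0.8340 - 0.0990
= 0.7350

P(A∪B) = 0.7350


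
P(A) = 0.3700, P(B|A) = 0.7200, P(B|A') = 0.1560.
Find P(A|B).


P(B) = P(B|A)*P(A) + P(B|A')*P(A')
= 0.7200*0.3700 + 0.1560*0.6300
= 0.266400 + 0.098280 = 0.364680
P(A|B) = 0.266400/0.364680 = 0.7305

P(A|B) = 0.7305


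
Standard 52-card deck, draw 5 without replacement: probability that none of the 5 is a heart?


P(no hearts) = (39/52) × (38/51) × (37/50) × (36/49) × (35/48)
= 0.2215

P = 0.2215


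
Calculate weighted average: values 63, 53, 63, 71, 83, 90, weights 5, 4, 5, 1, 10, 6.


Numerator = 63*5 + 53*4 + 63*5 + 71*1 + 83*10 + 90*6 = 2283
Denominator = 5 + 4 + 5 + 1 + 10 + 6 = 31
WM = 2283/31 = 73.6452

WM = 73.6452


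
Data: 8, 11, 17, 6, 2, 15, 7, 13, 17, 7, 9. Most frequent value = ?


Frequencies: 2:1, 6:1, 7:2, 8:1, 9:1, 11:1, 13:1, 15:1, 17:2
Max frequency = 2
Mode = 7, 17

Mode = 7, 17


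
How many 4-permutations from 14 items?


P(14,4) = 14!/10!
= 87178291200/3628800
= 24024

P(14,4) = 24024


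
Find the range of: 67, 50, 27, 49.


Max = 67, Min = 27
Range = 67 - 27 = 40

Range = 40


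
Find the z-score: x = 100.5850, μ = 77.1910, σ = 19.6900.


z = (100.5850 - 77.1910)/19.6900
= 23.3940/19.6900
= 1.1881

z = 1.1881


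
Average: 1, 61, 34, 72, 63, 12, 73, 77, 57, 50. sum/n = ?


Sum = 1 + 61 + 34 + 72 + 63 + 12 + 73 + 77 + 57 + 50 = 500
n = 10
Mean = 500/10 = 50.0000

Mean = 50.0000


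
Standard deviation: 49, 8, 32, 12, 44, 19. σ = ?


Mean = 27.3333
Variance = 241.2222
SD = sqrt(241.2222) = 15.5313

SD = 15.5313


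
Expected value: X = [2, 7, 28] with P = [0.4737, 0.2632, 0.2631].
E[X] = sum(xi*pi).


E[X] = 2*0.4737 + 7*0.2632 + 28*0.2631
= 0.9474 + 1.8424 + 7.3668
= 10.1566

E[X] = 10.1566


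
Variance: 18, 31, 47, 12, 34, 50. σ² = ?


Mean = 32.0000
Squared deviations: 196.0000, 1.0000, 225.0000, 400.0000, 4.0000, 324.0000
Sum = 1150.0000
Variance = 1150.0000/6 = 191.6667

Variance = 191.6667


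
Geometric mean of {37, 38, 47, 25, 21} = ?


Product = 37 × 38 × 47 × 25 × 21 = 34693050
GM = 34693050^(1/5) = 32.2143

GM = 32.2143


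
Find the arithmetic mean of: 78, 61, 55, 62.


Sum = 78 + 61 + 55 + 62 = 256
n = 4
Mean = 256/4 = 64.0000

Mean = 64.0000


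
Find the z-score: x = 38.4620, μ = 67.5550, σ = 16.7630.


z = (38.4620 - 67.5550)/16.7630
= -29.0930/16.7630
= -1.7355

z = -1.7355


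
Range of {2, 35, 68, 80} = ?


Max = 80, Min = 2
Range = 80 - 2 = 78

Range = 78


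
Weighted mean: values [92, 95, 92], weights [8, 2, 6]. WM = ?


Numerator = 92*8 + 95*2 + 92*6 = 1478
Denominator = 8 + 2 + 6 = 16
WM = 1478/16 = 92.3750

WM = 92.3750


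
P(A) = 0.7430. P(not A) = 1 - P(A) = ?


P(not A) = 1 - 0.7430 = 0.2570

P(not A) = 0.2570


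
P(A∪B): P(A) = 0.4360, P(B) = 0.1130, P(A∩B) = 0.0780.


P(A∪B) = 0.4360 + 0.1130 - 0.0780
= 0.5490 - 0.0780
= 0.4710

P(A∪B) = 0.4710


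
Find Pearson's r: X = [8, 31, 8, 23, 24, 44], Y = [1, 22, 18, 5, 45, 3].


Mean X = 23.0000, Mean Y = 15.6667
SD X = 12.622731, SD Y = 15.249772
Cov = -0.166667
r = -0.166667/(12.622731*15.249772) = -0.0009

r = -0.0009


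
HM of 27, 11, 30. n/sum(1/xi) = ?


Sum of reciprocals = 1/27 + 1/11 + 1/30 = 0.161279
HM = 3/0.161279 = 18.6013

HM = 18.6013


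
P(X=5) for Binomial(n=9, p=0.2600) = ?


C(9,5) = 126
p^5 = 0.001188
(1-p)^4 = 0.299866
P = 126 * 0.001188 * 0.299866 = 0.0449

P(X=5) = 0.0449


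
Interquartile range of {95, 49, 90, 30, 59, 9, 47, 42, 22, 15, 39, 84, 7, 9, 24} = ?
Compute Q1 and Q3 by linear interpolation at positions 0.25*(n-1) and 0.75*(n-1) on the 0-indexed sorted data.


Sorted: 7, 9, 9, 15, 22, 24, 30, 39, 42, 47, 49, 59, 84, 90, 95
Q1 (25th %ile) = 18.5000
Q3 (75th %ile) = 54.0000
IQR = 54.0000 - 18.5000 = 35.5000

IQR = 35.5000


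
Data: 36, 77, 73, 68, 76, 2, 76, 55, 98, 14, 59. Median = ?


Sorted: 2, 14, 36, 55, 59, 68, 73, 76, 76, 77, 98
n = 11 (odd)
Middle value = 68

Median = 68


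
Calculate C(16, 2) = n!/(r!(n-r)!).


C(16,2) = 16!/(2! × 14!)
= 20922789888000/(2 × 87178291200)
= 120

C(16,2) = 120


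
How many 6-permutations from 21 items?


P(21,6) = 21!/15!
= 51090942171709440000/1307674368000
= 39070080

P(21,6) = 39070080


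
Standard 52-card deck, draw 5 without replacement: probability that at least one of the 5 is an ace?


P(at least one) = 1 - P(none)
P(none) = (48/52) × (47/51) × (46/50) × (45/49) × (44/48) = 0.658842
P(at least one) = 1 - 0.658842 = 0.3412

P = 0.3412


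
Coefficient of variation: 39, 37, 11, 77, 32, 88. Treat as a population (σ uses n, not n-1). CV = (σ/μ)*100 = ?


Mean = 47.3333
SD = 26.6625
CV = (26.6625/47.3333)*100 = 56.3292%

CV = 56.3292%


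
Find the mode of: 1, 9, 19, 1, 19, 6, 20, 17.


Frequencies: 1:2, 6:1, 9:1, 17:1, 19:2, 20:1
Max frequency = 2
Mode = 1, 19

Mode = 1, 19


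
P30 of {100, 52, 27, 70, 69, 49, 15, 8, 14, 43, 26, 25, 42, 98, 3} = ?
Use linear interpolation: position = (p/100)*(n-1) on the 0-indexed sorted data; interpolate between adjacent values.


Sorted: 3, 8, 14, 15, 25, 26, 27, 42, 43, 49, 52, 69, 70, 98, 100
n = 15
Index = 30/100 * 14 = 4.2000
Lower = data[4] = 25, Upper = data[5] = 26
P30 = 25 + 0.2000*(1) = 25.2000

P30 = 25.2000


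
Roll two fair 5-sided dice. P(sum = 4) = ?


Total outcomes = 5×5 = 25
Favorable (sum = 4): 3
P = 3/25 = 0.1200

P = 0.1200


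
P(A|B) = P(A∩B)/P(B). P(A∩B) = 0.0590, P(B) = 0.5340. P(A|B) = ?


P(A|B) = 0.0590/0.5340 = 0.1105

P(A|B) = 0.1105


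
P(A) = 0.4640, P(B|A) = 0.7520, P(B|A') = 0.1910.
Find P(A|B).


P(B) = P(B|A)*P(A) + P(B|A')*P(A')
= 0.7520*0.4640 + 0.1910*0.5360
= 0.348928 + 0.102376 = 0.451304
P(A|B) = 0.348928/0.451304 = 0.7732

P(A|B) = 0.7732


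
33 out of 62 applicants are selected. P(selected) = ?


P = 33/62 = 0.5323

P = 0.5323


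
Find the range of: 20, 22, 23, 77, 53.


Max = 77, Min = 20
Range = 77 - 20 = 57

Range = 57


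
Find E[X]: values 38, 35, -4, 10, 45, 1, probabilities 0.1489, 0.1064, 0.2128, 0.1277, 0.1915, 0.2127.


E[X] = 38*0.1489 + 35*0.1064 - 4*0.2128 + 10*0.1277 + 45*0.1915 + 1*0.2127
= 5.6582 + 3.7240 - 0.8512 + 1.2770 + 8.6175 + 0.2127
= 18.6382

E[X] = 18.6382
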